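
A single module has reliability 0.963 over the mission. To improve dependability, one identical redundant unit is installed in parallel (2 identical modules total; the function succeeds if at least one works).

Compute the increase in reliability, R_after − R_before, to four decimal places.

0.0356

R_before = 0.963
R_after = 1 − (1 − 0.963)^2 = 0.9986
ΔR = 0.9986 − 0.963 = 0.0356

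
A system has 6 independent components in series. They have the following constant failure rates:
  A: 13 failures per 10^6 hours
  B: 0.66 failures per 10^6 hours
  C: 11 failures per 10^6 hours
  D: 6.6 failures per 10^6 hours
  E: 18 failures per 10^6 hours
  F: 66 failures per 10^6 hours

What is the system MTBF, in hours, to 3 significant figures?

8680

Series of exponential components: λ_sys = Σ λ_i
λ_sys = 0.000013 + 0.00000066 + 0.000011 + 0.0000066 + 0.000018 + 0.000066 = 1.1526e-04 /h
MTBF = 1 / λ_sys = 8680 h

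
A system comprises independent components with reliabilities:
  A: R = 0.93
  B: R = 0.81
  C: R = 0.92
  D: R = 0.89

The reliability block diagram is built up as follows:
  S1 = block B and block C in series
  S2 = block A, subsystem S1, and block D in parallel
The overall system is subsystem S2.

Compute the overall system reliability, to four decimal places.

Series (B and C): 0.810000 × 0.920000 = 0.745200
Parallel (A, [0.745200], and D): 1 − (1 − 0.930000)(1 − 0.745200)(1 − 0.890000) = 0.9980

0.9980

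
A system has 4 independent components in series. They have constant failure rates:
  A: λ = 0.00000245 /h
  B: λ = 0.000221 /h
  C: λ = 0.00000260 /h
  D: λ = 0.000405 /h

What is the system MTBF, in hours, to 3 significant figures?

Series of exponential components: λ_sys = Σ λ_i
λ_sys = 0.00000245 + 0.000221 + 0.00000260 + 0.000405 = 6.3105e-04 /h
MTBF = 1 / λ_sys = 1580 h

1580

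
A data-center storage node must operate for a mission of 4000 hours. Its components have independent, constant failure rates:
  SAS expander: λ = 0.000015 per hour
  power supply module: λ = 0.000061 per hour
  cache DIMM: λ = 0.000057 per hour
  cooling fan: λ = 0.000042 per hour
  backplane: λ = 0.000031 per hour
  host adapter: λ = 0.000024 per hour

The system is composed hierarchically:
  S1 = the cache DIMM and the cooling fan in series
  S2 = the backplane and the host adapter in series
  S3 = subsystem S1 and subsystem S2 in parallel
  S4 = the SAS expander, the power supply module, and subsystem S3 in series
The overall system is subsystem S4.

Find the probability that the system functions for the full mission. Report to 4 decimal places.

R(SAS expander) = exp(−0.000015 × 4000) = 0.941765
R(power supply module) = exp(−0.000061 × 4000) = 0.783488
R(cache DIMM) = exp(−0.000057 × 4000) = 0.796124
R(cooling fan) = exp(−0.000042 × 4000) = 0.845354
R(backplane) = exp(−0.000031 × 4000) = 0.883380
R(host adapter) = exp(−0.000024 × 4000) = 0.908464
Series (cache DIMM and cooling fan): 0.796124 × 0.845354 = 0.673007
Series (backplane and host adapter): 0.883380 × 0.908464 = 0.802519
Parallel ([0.673007] and [0.802519]): 1 − (1 − 0.673007)(1 − 0.802519) = 0.935425
Series (SAS expander, power supply module, and [0.935425]): 0.941765 × 0.783488 × 0.935425 = 0.6902

0.6902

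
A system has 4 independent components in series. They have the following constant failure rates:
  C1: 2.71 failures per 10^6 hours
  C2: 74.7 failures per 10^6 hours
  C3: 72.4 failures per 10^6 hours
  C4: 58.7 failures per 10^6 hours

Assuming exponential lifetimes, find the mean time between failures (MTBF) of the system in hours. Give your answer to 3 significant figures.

Series of exponential components: λ_sys = Σ λ_i
λ_sys = 0.00000271 + 0.0000747 + 0.0000724 + 0.0000587 = 2.0851e-04 /h
MTBF = 1 / λ_sys = 4800 h

4800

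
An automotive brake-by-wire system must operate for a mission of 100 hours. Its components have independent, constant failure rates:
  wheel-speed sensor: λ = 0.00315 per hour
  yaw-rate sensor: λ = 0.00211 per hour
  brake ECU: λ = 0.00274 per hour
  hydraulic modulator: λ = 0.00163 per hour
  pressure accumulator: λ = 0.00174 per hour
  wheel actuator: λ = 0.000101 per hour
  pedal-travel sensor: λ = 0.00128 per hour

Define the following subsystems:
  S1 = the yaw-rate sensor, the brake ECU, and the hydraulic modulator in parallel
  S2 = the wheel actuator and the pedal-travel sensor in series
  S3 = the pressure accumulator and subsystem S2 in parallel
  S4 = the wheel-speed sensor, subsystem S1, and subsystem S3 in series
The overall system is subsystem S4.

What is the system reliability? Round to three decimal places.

0.710

R(wheel-speed sensor) = exp(−0.00315 × 100) = 0.72979
R(yaw-rate sensor) = exp(−0.00211 × 100) = 0.80977
R(brake ECU) = exp(−0.00274 × 100) = 0.76033
R(hydraulic modulator) = exp(−0.00163 × 100) = 0.84959
R(pressure accumulator) = exp(−0.00174 × 100) = 0.84030
R(wheel actuator) = exp(−0.000101 × 100) = 0.98995
R(pedal-travel sensor) = exp(−0.00128 × 100) = 0.87985
Parallel (yaw-rate sensor, brake ECU, and hydraulic modulator): 1 − (1 − 0.80977)(1 − 0.76033)(1 − 0.84959) = 0.99314
Series (wheel actuator and pedal-travel sensor): 0.98995 × 0.87985 = 0.87101
Parallel (pressure accumulator and [0.87101]): 1 − (1 − 0.84030)(1 − 0.87101) = 0.97940
Series (wheel-speed sensor, [0.99314], and [0.97940]): 0.72979 × 0.99314 × 0.97940 = 0.710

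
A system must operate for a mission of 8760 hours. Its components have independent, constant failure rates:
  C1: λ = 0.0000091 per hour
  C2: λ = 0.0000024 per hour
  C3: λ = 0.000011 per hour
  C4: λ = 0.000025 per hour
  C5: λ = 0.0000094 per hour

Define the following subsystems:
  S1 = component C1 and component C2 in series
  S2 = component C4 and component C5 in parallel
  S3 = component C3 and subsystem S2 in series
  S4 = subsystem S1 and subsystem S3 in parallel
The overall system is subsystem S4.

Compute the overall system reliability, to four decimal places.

R(C1) = exp(−0.0000091 × 8760) = 0.923379
R(C2) = exp(−0.0000024 × 8760) = 0.979195
R(C3) = exp(−0.000011 × 8760) = 0.908137
R(C4) = exp(−0.000025 × 8760) = 0.803322
R(C5) = exp(−0.0000094 × 8760) = 0.920955
Series (C1 and C2): 0.923379 × 0.979195 = 0.904168
Parallel (C4 and C5): 1 − (1 − 0.803322)(1 − 0.920955) = 0.984454
Series (C3 and [0.984454]): 0.908137 × 0.984454 = 0.894019
Parallel ([0.904168] and [0.894019]): 1 − (1 − 0.904168)(1 − 0.894019) = 0.9898

0.9898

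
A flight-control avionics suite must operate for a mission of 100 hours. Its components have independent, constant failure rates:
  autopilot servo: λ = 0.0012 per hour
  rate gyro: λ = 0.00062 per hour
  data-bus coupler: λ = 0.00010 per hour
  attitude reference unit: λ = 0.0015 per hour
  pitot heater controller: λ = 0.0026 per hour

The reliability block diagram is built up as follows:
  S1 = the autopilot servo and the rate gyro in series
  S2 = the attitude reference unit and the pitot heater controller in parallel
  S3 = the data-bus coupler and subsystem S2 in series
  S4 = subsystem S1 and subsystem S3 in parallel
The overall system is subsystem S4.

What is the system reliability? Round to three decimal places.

R(autopilot servo) = exp(−0.0012 × 100) = 0.88692
R(rate gyro) = exp(−0.00062 × 100) = 0.93988
R(data-bus coupler) = exp(−0.00010 × 100) = 0.99005
R(attitude reference unit) = exp(−0.0015 × 100) = 0.86071
R(pitot heater controller) = exp(−0.0026 × 100) = 0.77105
Series (autopilot servo and rate gyro): 0.88692 × 0.93988 = 0.83360
Parallel (attitude reference unit and pitot heater controller): 1 − (1 − 0.86071)(1 − 0.77105) = 0.96811
Series (data-bus coupler and [0.96811]): 0.99005 × 0.96811 = 0.95848
Parallel ([0.83360] and [0.95848]): 1 − (1 − 0.83360)(1 − 0.95848) = 0.993

0.993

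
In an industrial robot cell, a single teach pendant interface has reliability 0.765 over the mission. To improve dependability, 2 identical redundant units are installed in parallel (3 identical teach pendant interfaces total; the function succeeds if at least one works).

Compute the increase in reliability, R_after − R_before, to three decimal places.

0.222

R_before = 0.765
R_after = 1 − (1 − 0.765)^3 = 0.987
ΔR = 0.987 − 0.765 = 0.222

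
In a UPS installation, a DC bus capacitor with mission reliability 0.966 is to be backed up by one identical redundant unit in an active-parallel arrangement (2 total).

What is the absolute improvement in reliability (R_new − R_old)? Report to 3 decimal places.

0.033

R_before = 0.966
R_after = 1 − (1 − 0.966)^2 = 0.999
ΔR = 0.999 − 0.966 = 0.033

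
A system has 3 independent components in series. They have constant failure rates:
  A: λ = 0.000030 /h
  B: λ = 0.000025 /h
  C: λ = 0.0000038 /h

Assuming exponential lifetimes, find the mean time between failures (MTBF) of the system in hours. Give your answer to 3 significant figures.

Series of exponential components: λ_sys = Σ λ_i
λ_sys = 0.000030 + 0.000025 + 0.0000038 = 5.8800e-05 /h
MTBF = 1 / λ_sys = 17000 h

17000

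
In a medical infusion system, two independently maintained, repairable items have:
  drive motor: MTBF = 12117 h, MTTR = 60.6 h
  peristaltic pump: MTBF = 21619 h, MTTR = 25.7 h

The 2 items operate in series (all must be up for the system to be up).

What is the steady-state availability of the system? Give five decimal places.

A(drive motor) = MTBF/(MTBF+MTTR) = 12117/(12117+60.6) = 0.995024
A(peristaltic pump) = MTBF/(MTBF+MTTR) = 21619/(21619+25.7) = 0.998813
Series availability: 0.995024 × 0.998813 = 0.99384

0.99384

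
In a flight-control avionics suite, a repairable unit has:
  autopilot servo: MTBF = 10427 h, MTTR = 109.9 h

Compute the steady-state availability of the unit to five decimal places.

0.98957

A(autopilot servo) = MTBF/(MTBF+MTTR) = 10427/(10427+109.9) = 0.98957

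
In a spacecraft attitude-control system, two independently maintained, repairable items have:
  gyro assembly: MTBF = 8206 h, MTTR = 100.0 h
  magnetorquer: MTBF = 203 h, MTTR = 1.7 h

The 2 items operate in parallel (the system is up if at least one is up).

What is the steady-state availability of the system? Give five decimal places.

0.99990

A(gyro assembly) = MTBF/(MTBF+MTTR) = 8206/(8206+100.0) = 0.987961
A(magnetorquer) = MTBF/(MTBF+MTTR) = 203/(203+1.7) = 0.991695
Parallel availability: 1 − (1 − 0.987961)(1 − 0.991695) = 0.99990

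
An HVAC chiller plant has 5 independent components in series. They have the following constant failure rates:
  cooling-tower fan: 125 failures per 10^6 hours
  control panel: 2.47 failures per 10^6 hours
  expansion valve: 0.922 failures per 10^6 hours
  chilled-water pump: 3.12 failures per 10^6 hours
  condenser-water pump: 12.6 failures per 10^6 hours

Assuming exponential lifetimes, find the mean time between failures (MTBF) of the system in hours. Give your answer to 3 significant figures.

6940

Series of exponential components: λ_sys = Σ λ_i
λ_sys = 0.000125 + 0.00000247 + 0.000000922 + 0.00000312 + 0.0000126 = 1.4411e-04 /h
MTBF = 1 / λ_sys = 6940 h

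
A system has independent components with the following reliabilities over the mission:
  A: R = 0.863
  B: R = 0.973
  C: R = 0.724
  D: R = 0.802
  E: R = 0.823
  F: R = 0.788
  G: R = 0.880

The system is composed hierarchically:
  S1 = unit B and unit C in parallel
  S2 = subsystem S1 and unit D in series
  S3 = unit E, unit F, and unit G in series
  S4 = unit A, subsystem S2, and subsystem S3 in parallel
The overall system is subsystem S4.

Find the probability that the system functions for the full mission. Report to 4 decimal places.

Parallel (B and C): 1 − (1 − 0.973000)(1 − 0.724000) = 0.992548
Series ([0.992548] and D): 0.992548 × 0.802000 = 0.796023
Series (E, F, and G): 0.823000 × 0.788000 × 0.880000 = 0.570701
Parallel (A, [0.796023], and [0.570701]): 1 − (1 − 0.863000)(1 − 0.796023)(1 − 0.570701) = 0.9880

0.9880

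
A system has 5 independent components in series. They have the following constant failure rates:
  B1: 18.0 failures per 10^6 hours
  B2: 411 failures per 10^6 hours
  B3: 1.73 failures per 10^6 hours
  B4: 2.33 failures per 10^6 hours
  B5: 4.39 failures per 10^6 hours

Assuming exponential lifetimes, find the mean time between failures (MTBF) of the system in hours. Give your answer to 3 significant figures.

2290

Series of exponential components: λ_sys = Σ λ_i
λ_sys = 0.0000180 + 0.000411 + 0.00000173 + 0.00000233 + 0.00000439 = 4.3745e-04 /h
MTBF = 1 / λ_sys = 2290 h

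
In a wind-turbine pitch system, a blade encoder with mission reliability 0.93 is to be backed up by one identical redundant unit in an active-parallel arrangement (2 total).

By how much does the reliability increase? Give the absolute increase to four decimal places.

0.0651

R_before = 0.93
R_after = 1 − (1 − 0.93)^2 = 0.9951
ΔR = 0.9951 − 0.93 = 0.0651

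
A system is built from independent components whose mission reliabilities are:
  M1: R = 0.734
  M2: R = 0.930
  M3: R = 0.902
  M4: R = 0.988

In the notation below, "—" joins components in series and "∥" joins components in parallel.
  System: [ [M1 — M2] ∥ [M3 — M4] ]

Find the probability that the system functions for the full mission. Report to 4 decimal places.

Series (M1 and M2): 0.734000 × 0.930000 = 0.682620
Series (M3 and M4): 0.902000 × 0.988000 = 0.891176
Parallel ([0.682620] and [0.891176]): 1 − (1 − 0.682620)(1 − 0.891176) = 0.9655

0.9655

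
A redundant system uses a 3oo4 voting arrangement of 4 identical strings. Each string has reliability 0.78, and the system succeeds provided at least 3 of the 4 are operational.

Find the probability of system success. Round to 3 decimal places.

0.788

R = Σ_{i=3}^{4} C(4,i) p^i (1−p)^{4−i} with p = 0.78
C(4,3)·0.78^3·0.22^1 = 0.41761
C(4,4)·0.78^4·0.22^0 = 0.37015
Sum = 0.788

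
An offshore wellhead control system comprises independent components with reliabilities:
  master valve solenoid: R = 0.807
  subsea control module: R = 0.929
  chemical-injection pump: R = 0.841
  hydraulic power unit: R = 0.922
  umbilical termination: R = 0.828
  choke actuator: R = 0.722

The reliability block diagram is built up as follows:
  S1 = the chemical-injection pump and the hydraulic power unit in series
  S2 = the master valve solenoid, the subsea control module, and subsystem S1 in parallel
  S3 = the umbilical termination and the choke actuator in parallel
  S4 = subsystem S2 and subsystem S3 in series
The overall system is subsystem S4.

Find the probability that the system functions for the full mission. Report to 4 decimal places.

0.9493

Series (chemical-injection pump and hydraulic power unit): 0.841000 × 0.922000 = 0.775402
Parallel (master valve solenoid, subsea control module, and [0.775402]): 1 − (1 − 0.807000)(1 − 0.929000)(1 − 0.775402) = 0.996922
Parallel (umbilical termination and choke actuator): 1 − (1 − 0.828000)(1 − 0.722000) = 0.952184
Series ([0.996922] and [0.952184]): 0.996922 × 0.952184 = 0.9493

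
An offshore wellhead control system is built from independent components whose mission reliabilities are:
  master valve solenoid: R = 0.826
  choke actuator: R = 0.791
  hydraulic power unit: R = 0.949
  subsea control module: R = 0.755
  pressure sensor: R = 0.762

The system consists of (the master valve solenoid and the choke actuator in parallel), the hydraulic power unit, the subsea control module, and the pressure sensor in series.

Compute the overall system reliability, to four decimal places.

0.5261

Parallel (master valve solenoid and choke actuator): 1 − (1 − 0.826000)(1 − 0.791000) = 0.963634
Series ([0.963634], hydraulic power unit, subsea control module, and pressure sensor): 0.963634 × 0.949000 × 0.755000 × 0.762000 = 0.5261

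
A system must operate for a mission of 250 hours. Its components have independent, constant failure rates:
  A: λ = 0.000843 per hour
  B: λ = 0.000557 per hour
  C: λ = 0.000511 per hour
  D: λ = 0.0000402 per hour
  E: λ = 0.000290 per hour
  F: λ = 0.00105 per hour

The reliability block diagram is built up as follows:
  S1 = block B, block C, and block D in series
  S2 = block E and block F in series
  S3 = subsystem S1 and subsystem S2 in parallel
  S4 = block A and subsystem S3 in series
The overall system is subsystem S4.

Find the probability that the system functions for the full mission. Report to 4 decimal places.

R(A) = exp(−0.000843 × 250) = 0.809977
R(B) = exp(−0.000557 × 250) = 0.870010
R(C) = exp(−0.000511 × 250) = 0.880073
R(D) = exp(−0.0000402 × 250) = 0.990000
R(E) = exp(−0.000290 × 250) = 0.930066
R(F) = exp(−0.00105 × 250) = 0.769126
Series (B, C, and D): 0.870010 × 0.880073 × 0.990000 = 0.758016
Series (E and F): 0.930066 × 0.769126 = 0.715338
Parallel ([0.758016] and [0.715338]): 1 − (1 − 0.758016)(1 − 0.715338) = 0.931116
Series (A and [0.931116]): 0.809977 × 0.931116 = 0.7542

0.7542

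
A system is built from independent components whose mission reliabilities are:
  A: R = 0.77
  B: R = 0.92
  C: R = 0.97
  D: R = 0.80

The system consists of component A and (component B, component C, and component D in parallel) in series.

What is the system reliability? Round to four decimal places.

0.7696

Parallel (B, C, and D): 1 − (1 − 0.920000)(1 − 0.970000)(1 − 0.800000) = 0.999520
Series (A and [0.999520]): 0.770000 × 0.999520 = 0.7696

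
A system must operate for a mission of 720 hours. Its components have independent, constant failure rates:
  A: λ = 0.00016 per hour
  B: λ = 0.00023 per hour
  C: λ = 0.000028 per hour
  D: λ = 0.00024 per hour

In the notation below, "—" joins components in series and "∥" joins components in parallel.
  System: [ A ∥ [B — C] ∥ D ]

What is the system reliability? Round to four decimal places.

R(A) = exp(−0.00016 × 720) = 0.891188
R(B) = exp(−0.00023 × 720) = 0.847385
R(C) = exp(−0.000028 × 720) = 0.980042
R(D) = exp(−0.00024 × 720) = 0.841306
Series (B and C): 0.847385 × 0.980042 = 0.830473
Parallel (A, [0.830473], and D): 1 − (1 − 0.891188)(1 − 0.830473)(1 − 0.841306) = 0.9971

0.9971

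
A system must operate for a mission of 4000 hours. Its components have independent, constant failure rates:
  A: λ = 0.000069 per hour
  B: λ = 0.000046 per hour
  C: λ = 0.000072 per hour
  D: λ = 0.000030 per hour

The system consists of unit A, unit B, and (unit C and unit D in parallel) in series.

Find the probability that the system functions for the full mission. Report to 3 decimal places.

0.613

R(A) = exp(−0.000069 × 4000) = 0.75881
R(B) = exp(−0.000046 × 4000) = 0.83194
R(C) = exp(−0.000072 × 4000) = 0.74976
R(D) = exp(−0.000030 × 4000) = 0.88692
Parallel (C and D): 1 − (1 − 0.74976)(1 − 0.88692) = 0.97170
Series (A, B, and [0.97170]): 0.75881 × 0.83194 × 0.97170 = 0.613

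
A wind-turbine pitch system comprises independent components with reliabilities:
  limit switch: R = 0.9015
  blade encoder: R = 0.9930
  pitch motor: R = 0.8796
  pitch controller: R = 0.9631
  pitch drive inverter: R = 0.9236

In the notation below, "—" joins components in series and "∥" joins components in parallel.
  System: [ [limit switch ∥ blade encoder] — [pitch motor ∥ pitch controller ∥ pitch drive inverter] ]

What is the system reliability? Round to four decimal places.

0.9990

Parallel (limit switch and blade encoder): 1 − (1 − 0.901500)(1 − 0.993000) = 0.999311
Parallel (pitch motor, pitch controller, and pitch drive inverter): 1 − (1 − 0.879600)(1 − 0.963100)(1 − 0.923600) = 0.999661
Series ([0.999311] and [0.999661]): 0.999311 × 0.999661 = 0.9990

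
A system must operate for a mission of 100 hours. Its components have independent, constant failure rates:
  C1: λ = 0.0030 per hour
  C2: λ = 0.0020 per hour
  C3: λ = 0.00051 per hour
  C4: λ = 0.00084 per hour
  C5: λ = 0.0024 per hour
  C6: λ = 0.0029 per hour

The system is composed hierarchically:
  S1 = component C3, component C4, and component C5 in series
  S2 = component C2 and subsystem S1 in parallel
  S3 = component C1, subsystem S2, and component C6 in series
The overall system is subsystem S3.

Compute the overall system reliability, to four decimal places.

R(C1) = exp(−0.0030 × 100) = 0.740818
R(C2) = exp(−0.0020 × 100) = 0.818731
R(C3) = exp(−0.00051 × 100) = 0.950279
R(C4) = exp(−0.00084 × 100) = 0.919431
R(C5) = exp(−0.0024 × 100) = 0.786628
R(C6) = exp(−0.0029 × 100) = 0.748264
Series (C3, C4, and C5): 0.950279 × 0.919431 × 0.786628 = 0.687289
Parallel (C2 and [0.687289]): 1 − (1 − 0.818731)(1 − 0.687289) = 0.943315
Series (C1, [0.943315], and C6): 0.740818 × 0.943315 × 0.748264 = 0.5229

0.5229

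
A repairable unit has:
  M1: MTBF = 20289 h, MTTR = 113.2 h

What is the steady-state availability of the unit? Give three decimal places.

0.994

A(M1) = MTBF/(MTBF+MTTR) = 20289/(20289+113.2) = 0.994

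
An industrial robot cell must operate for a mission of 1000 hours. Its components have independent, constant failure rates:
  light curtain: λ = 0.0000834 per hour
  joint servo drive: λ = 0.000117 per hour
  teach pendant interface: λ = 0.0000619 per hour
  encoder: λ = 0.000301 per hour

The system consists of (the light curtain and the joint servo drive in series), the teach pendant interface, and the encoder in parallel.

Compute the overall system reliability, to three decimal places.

R(light curtain) = exp(−0.0000834 × 1000) = 0.91998
R(joint servo drive) = exp(−0.000117 × 1000) = 0.88959
R(teach pendant interface) = exp(−0.0000619 × 1000) = 0.93998
R(encoder) = exp(−0.000301 × 1000) = 0.74008
Series (light curtain and joint servo drive): 0.91998 × 0.88959 = 0.81841
Parallel ([0.81841], teach pendant interface, and encoder): 1 − (1 − 0.81841)(1 − 0.93998)(1 − 0.74008) = 0.997

0.997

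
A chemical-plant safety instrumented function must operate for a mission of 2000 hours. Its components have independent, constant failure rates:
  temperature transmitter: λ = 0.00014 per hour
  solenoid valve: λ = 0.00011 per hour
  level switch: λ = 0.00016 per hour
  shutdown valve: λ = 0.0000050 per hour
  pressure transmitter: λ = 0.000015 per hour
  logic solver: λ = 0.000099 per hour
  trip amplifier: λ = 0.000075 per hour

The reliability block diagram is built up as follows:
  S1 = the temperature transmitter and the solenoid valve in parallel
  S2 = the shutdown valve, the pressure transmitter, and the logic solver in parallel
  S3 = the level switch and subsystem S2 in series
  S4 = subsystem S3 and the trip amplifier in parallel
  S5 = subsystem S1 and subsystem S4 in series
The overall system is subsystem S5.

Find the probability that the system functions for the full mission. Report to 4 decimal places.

0.9155

R(temperature transmitter) = exp(−0.00014 × 2000) = 0.755784
R(solenoid valve) = exp(−0.00011 × 2000) = 0.802519
R(level switch) = exp(−0.00016 × 2000) = 0.726149
R(shutdown valve) = exp(−0.0000050 × 2000) = 0.990050
R(pressure transmitter) = exp(−0.000015 × 2000) = 0.970446
R(logic solver) = exp(−0.000099 × 2000) = 0.820370
R(trip amplifier) = exp(−0.000075 × 2000) = 0.860708
Parallel (temperature transmitter and solenoid valve): 1 − (1 − 0.755784)(1 − 0.802519) = 0.951772
Parallel (shutdown valve, pressure transmitter, and logic solver): 1 − (1 − 0.990050)(1 − 0.970446)(1 − 0.820370) = 0.999947
Series (level switch and [0.999947]): 0.726149 × 0.999947 = 0.726111
Parallel ([0.726111] and trip amplifier): 1 − (1 − 0.726111)(1 − 0.860708) = 0.961849
Series ([0.951772] and [0.961849]): 0.951772 × 0.961849 = 0.9155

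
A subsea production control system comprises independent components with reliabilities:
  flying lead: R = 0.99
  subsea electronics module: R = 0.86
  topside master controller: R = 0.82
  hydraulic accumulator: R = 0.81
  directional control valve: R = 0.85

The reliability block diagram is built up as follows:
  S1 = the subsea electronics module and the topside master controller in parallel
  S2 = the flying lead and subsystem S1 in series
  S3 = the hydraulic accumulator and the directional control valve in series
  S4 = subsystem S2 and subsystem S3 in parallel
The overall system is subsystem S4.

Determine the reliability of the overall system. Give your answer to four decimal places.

Parallel (subsea electronics module and topside master controller): 1 − (1 − 0.860000)(1 − 0.820000) = 0.974800
Series (flying lead and [0.974800]): 0.990000 × 0.974800 = 0.965052
Series (hydraulic accumulator and directional control valve): 0.810000 × 0.850000 = 0.688500
Parallel ([0.965052] and [0.688500]): 1 − (1 − 0.965052)(1 − 0.688500) = 0.9891

0.9891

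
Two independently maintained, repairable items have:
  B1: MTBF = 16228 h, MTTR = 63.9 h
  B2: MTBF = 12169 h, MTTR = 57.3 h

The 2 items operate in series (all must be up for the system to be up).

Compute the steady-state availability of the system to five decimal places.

A(B1) = MTBF/(MTBF+MTTR) = 16228/(16228+63.9) = 0.996078
A(B2) = MTBF/(MTBF+MTTR) = 12169/(12169+57.3) = 0.995313
Series availability: 0.996078 × 0.995313 = 0.99141

0.99141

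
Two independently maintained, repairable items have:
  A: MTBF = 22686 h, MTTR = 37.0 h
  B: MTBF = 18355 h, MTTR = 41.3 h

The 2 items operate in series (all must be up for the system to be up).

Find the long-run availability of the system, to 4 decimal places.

0.9961

A(A) = MTBF/(MTBF+MTTR) = 22686/(22686+37.0) = 0.998372
A(B) = MTBF/(MTBF+MTTR) = 18355/(18355+41.3) = 0.997755
Series availability: 0.998372 × 0.997755 = 0.9961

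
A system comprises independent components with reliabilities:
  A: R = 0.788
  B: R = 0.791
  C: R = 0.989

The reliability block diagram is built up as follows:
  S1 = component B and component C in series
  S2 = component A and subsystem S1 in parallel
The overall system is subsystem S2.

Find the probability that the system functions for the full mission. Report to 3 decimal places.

Series (B and C): 0.79100 × 0.98900 = 0.78230
Parallel (A and [0.78230]): 1 − (1 − 0.78800)(1 − 0.78230) = 0.954

0.954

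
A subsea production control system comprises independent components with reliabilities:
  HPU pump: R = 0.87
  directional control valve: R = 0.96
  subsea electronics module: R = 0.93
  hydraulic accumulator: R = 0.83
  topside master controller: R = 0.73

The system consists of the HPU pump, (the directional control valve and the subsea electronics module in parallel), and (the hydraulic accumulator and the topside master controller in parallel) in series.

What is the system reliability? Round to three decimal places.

0.828

Parallel (directional control valve and subsea electronics module): 1 − (1 − 0.96000)(1 − 0.93000) = 0.99720
Parallel (hydraulic accumulator and topside master controller): 1 − (1 − 0.83000)(1 − 0.73000) = 0.95410
Series (HPU pump, [0.99720], and [0.95410]): 0.87000 × 0.99720 × 0.95410 = 0.828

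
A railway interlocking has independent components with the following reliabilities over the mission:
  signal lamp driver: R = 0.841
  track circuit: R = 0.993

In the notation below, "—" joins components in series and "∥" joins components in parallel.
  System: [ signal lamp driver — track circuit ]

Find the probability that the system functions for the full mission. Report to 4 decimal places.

Series (signal lamp driver and track circuit): 0.841000 × 0.993000 = 0.8351

0.8351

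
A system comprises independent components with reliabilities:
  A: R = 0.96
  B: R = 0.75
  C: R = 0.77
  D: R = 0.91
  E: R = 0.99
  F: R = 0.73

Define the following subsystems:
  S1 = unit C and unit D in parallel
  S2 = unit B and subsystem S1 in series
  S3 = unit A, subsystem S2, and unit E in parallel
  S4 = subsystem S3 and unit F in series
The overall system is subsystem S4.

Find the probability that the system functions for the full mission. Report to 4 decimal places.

0.7299

Parallel (C and D): 1 − (1 − 0.770000)(1 − 0.910000) = 0.979300
Series (B and [0.979300]): 0.750000 × 0.979300 = 0.734475
Parallel (A, [0.734475], and E): 1 − (1 − 0.960000)(1 − 0.734475)(1 − 0.990000) = 0.999894
Series ([0.999894] and F): 0.999894 × 0.730000 = 0.7299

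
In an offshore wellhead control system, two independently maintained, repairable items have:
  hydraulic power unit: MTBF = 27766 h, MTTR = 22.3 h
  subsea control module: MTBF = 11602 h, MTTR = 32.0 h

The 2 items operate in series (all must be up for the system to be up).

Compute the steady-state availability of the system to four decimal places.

0.9964

A(hydraulic power unit) = MTBF/(MTBF+MTTR) = 27766/(27766+22.3) = 0.999198
A(subsea control module) = MTBF/(MTBF+MTTR) = 11602/(11602+32.0) = 0.997249
Series availability: 0.999198 × 0.997249 = 0.9964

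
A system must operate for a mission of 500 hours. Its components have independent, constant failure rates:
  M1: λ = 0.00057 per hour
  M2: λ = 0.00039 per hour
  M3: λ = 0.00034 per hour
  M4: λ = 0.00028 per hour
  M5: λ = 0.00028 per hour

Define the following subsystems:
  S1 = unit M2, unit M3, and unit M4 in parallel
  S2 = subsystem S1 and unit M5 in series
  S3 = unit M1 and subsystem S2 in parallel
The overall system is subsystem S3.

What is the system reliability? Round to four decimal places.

0.9668

R(M1) = exp(−0.00057 × 500) = 0.752014
R(M2) = exp(−0.00039 × 500) = 0.822835
R(M3) = exp(−0.00034 × 500) = 0.843665
R(M4) = exp(−0.00028 × 500) = 0.869358
R(M5) = exp(−0.00028 × 500) = 0.869358
Parallel (M2, M3, and M4): 1 − (1 − 0.822835)(1 − 0.843665)(1 − 0.869358) = 0.996382
Series ([0.996382] and M5): 0.996382 × 0.869358 = 0.866213
Parallel (M1 and [0.866213]): 1 − (1 − 0.752014)(1 − 0.866213) = 0.9668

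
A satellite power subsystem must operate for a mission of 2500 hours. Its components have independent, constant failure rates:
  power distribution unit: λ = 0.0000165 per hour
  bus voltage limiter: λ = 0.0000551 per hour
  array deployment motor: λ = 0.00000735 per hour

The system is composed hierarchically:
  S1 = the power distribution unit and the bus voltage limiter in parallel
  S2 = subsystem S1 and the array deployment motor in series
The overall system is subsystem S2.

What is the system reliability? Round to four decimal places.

0.9767

R(power distribution unit) = exp(−0.0000165 × 2500) = 0.959589
R(bus voltage limiter) = exp(−0.0000551 × 2500) = 0.871316
R(array deployment motor) = exp(−0.00000735 × 2500) = 0.981793
Parallel (power distribution unit and bus voltage limiter): 1 − (1 − 0.959589)(1 − 0.871316) = 0.994800
Series ([0.994800] and array deployment motor): 0.994800 × 0.981793 = 0.9767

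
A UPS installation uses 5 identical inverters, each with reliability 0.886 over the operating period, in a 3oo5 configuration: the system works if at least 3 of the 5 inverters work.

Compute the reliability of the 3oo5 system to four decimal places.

0.9876

R = Σ_{i=3}^{5} C(5,i) p^i (1−p)^{5−i} with p = 0.886
C(5,3)·0.886^3·0.114^2 = 0.090388
C(5,4)·0.886^4·0.114^1 = 0.351245
C(5,5)·0.886^5·0.114^0 = 0.545970
Sum = 0.9876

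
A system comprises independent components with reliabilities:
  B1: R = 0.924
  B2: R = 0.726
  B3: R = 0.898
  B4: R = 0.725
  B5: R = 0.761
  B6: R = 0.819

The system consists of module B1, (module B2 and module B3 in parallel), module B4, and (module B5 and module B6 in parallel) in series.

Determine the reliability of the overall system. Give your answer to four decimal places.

Parallel (B2 and B3): 1 − (1 − 0.726000)(1 − 0.898000) = 0.972052
Parallel (B5 and B6): 1 − (1 − 0.761000)(1 − 0.819000) = 0.956741
Series (B1, [0.972052], B4, and [0.956741]): 0.924000 × 0.972052 × 0.725000 × 0.956741 = 0.6230

0.6230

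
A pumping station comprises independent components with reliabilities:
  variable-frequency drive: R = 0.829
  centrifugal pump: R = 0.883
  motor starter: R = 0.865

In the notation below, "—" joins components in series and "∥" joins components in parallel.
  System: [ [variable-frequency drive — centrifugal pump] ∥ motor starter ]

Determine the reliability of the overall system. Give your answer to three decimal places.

0.964

Series (variable-frequency drive and centrifugal pump): 0.82900 × 0.88300 = 0.73201
Parallel ([0.73201] and motor starter): 1 − (1 − 0.73201)(1 − 0.86500) = 0.964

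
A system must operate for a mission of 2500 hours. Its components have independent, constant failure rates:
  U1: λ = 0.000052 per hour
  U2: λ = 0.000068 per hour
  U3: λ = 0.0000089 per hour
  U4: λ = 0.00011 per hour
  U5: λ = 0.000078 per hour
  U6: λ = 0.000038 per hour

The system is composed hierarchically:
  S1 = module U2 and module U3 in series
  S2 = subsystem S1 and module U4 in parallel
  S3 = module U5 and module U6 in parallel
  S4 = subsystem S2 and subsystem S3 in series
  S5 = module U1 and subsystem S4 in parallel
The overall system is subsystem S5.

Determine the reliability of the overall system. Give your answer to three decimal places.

0.993

R(U1) = exp(−0.000052 × 2500) = 0.87810
R(U2) = exp(−0.000068 × 2500) = 0.84366
R(U3) = exp(−0.0000089 × 2500) = 0.97800
R(U4) = exp(−0.00011 × 2500) = 0.75957
R(U5) = exp(−0.000078 × 2500) = 0.82283
R(U6) = exp(−0.000038 × 2500) = 0.90937
Series (U2 and U3): 0.84366 × 0.97800 = 0.82510
Parallel ([0.82510] and U4): 1 − (1 − 0.82510)(1 − 0.75957) = 0.95795
Parallel (U5 and U6): 1 − (1 − 0.82283)(1 − 0.90937) = 0.98394
Series ([0.95795] and [0.98394]): 0.95795 × 0.98394 = 0.94257
Parallel (U1 and [0.94257]): 1 − (1 − 0.87810)(1 − 0.94257) = 0.993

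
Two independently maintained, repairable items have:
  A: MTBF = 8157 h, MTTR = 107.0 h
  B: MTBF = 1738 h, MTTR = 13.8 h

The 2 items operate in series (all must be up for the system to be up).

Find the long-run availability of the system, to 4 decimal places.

A(A) = MTBF/(MTBF+MTTR) = 8157/(8157+107.0) = 0.987052
A(B) = MTBF/(MTBF+MTTR) = 1738/(1738+13.8) = 0.992122
Series availability: 0.987052 × 0.992122 = 0.9793

0.9793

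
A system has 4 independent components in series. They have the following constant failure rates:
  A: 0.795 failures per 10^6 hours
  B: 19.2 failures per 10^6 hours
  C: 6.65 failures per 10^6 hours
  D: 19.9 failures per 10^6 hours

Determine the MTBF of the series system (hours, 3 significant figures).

Series of exponential components: λ_sys = Σ λ_i
λ_sys = 0.000000795 + 0.0000192 + 0.00000665 + 0.0000199 = 4.6545e-05 /h
MTBF = 1 / λ_sys = 21500 h

21500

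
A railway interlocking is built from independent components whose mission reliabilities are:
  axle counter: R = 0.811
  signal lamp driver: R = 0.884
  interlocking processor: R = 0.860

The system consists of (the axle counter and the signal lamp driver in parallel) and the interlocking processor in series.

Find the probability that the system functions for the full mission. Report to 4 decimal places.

0.8411

Parallel (axle counter and signal lamp driver): 1 − (1 − 0.811000)(1 − 0.884000) = 0.978076
Series ([0.978076] and interlocking processor): 0.978076 × 0.860000 = 0.8411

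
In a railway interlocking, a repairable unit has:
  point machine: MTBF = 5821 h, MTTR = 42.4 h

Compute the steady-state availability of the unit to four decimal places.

0.9928

A(point machine) = MTBF/(MTBF+MTTR) = 5821/(5821+42.4) = 0.9928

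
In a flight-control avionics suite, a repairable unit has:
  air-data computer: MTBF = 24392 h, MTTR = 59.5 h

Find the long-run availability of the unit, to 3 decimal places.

A(air-data computer) = MTBF/(MTBF+MTTR) = 24392/(24392+59.5) = 0.998

0.998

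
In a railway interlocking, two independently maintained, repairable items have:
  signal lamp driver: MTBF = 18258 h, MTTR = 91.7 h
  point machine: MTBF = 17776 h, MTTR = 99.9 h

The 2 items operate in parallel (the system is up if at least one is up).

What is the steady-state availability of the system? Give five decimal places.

0.99997

A(signal lamp driver) = MTBF/(MTBF+MTTR) = 18258/(18258+91.7) = 0.995003
A(point machine) = MTBF/(MTBF+MTTR) = 17776/(17776+99.9) = 0.994411
Parallel availability: 1 − (1 − 0.995003)(1 − 0.994411) = 0.99997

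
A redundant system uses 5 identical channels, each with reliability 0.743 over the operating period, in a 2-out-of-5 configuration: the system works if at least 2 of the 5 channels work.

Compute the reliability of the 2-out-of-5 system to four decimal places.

0.9827

R = Σ_{i=2}^{5} C(5,i) p^i (1−p)^{5−i} with p = 0.743
C(5,2)·0.743^2·0.257^3 = 0.093708
C(5,3)·0.743^3·0.257^2 = 0.270915
C(5,4)·0.743^4·0.257^1 = 0.391614
C(5,5)·0.743^5·0.257^0 = 0.226435
Sum = 0.9827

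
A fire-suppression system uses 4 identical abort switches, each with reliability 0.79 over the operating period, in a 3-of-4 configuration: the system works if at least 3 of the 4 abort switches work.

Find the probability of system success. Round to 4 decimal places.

R = Σ_{i=3}^{4} C(4,i) p^i (1−p)^{4−i} with p = 0.79
C(4,3)·0.79^3·0.21^1 = 0.414153
C(4,4)·0.79^4·0.21^0 = 0.389501
Sum = 0.8037

0.8037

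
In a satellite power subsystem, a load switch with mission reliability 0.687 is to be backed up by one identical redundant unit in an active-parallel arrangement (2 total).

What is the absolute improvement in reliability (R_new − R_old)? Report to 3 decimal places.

R_before = 0.687
R_after = 1 − (1 − 0.687)^2 = 0.902
ΔR = 0.902 − 0.687 = 0.215

0.215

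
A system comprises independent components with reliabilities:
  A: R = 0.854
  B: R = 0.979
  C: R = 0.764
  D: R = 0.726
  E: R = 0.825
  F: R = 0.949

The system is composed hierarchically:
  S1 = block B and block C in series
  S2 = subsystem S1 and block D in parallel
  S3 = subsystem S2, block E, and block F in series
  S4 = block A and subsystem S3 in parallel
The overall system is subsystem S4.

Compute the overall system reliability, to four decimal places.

Series (B and C): 0.979000 × 0.764000 = 0.747956
Parallel ([0.747956] and D): 1 − (1 − 0.747956)(1 − 0.726000) = 0.930940
Series ([0.930940], E, and F): 0.930940 × 0.825000 × 0.949000 = 0.728856
Parallel (A and [0.728856]): 1 − (1 − 0.854000)(1 − 0.728856) = 0.9604

0.9604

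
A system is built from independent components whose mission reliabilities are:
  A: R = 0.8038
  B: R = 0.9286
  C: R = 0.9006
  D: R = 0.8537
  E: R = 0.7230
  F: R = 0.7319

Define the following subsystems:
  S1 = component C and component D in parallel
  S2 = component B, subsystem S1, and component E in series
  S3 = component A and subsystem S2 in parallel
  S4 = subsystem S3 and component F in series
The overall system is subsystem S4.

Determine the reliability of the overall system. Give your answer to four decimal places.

Parallel (C and D): 1 − (1 − 0.900600)(1 − 0.853700) = 0.985458
Series (B, [0.985458], and E): 0.928600 × 0.985458 × 0.723000 = 0.661615
Parallel (A and [0.661615]): 1 − (1 − 0.803800)(1 − 0.661615) = 0.933609
Series ([0.933609] and F): 0.933609 × 0.731900 = 0.6833

0.6833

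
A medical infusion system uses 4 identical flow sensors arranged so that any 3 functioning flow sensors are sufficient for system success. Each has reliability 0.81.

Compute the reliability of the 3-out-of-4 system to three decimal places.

R = Σ_{i=3}^{4} C(4,i) p^i (1−p)^{4−i} with p = 0.81
C(4,3)·0.81^3·0.19^1 = 0.40390
C(4,4)·0.81^4·0.19^0 = 0.43047
Sum = 0.834

0.834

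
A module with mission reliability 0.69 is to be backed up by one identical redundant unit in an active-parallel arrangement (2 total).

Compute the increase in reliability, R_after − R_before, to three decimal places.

0.214

R_before = 0.69
R_after = 1 − (1 − 0.69)^2 = 0.904
ΔR = 0.904 − 0.69 = 0.214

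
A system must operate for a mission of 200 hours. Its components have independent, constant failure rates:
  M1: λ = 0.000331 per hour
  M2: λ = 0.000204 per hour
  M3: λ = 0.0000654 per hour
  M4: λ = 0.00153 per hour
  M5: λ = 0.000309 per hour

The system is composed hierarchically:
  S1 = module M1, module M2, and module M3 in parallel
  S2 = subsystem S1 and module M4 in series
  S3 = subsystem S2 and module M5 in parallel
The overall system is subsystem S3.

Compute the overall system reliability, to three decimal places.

R(M1) = exp(−0.000331 × 200) = 0.93594
R(M2) = exp(−0.000204 × 200) = 0.96002
R(M3) = exp(−0.0000654 × 200) = 0.98701
R(M4) = exp(−0.00153 × 200) = 0.73639
R(M5) = exp(−0.000309 × 200) = 0.94007
Parallel (M1, M2, and M3): 1 − (1 − 0.93594)(1 − 0.96002)(1 − 0.98701) = 0.99997
Series ([0.99997] and M4): 0.99997 × 0.73639 = 0.73637
Parallel ([0.73637] and M5): 1 − (1 − 0.73637)(1 − 0.94007) = 0.984

0.984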